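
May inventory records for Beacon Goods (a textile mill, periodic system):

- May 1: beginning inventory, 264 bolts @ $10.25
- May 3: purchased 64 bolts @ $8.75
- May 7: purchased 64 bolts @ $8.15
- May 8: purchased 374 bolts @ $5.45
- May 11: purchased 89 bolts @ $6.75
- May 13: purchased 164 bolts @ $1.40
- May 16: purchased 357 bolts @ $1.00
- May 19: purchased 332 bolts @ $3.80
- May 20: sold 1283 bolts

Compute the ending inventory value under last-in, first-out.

May 20, 1283 sold [LIFO — newest first]: 332 @ $3.80 + 357 @ $1.00 + 164 @ $1.40 + 89 @ $6.75 + 341 @ $5.45 = $4,307.40
Ending inventory: 264 @ $10.25 + 64 @ $8.75 + 64 @ $8.15 + 33 @ $5.45 = $3,967.45

Ending inventory = $3,967.45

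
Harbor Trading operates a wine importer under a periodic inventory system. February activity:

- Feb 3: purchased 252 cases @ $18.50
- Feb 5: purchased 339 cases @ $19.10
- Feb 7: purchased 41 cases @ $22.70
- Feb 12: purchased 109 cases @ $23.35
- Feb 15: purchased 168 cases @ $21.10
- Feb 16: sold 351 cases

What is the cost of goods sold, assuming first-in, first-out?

Feb 16, 351 sold [FIFO — oldest first]: 252 @ $18.50 + 99 @ $19.10 = $6,552.90
Ending inventory: 240 @ $19.10 + 41 @ $22.70 + 109 @ $23.35 + 168 @ $21.10 = $11,604.65
Check: goods available $18,157.55 = COGS $6,552.90 + ending $11,604.65

COGS = $6,552.90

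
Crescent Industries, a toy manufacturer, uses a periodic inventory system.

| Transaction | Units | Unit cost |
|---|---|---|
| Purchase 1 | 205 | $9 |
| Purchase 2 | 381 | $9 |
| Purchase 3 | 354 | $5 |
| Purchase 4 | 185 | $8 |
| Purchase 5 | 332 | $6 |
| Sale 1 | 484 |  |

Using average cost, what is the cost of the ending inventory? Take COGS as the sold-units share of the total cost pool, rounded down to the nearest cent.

Ending inventory = $7,022.70

Sale 1, sell 484: 484/1457 × $10,516.00 → $3,493.30
Ending inventory (cost pool remaining) = $7,022.70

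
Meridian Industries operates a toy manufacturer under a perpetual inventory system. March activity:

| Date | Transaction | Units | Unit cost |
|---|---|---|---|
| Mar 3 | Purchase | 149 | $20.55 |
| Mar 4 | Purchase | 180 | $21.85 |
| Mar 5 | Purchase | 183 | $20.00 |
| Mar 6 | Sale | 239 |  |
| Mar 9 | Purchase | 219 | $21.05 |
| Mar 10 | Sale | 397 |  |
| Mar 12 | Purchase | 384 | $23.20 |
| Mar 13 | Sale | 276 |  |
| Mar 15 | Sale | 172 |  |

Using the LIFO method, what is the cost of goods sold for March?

COGS = $23,536.65

Mar 6, 239 sold [LIFO — newest first]: 183 @ $20.00 + 56 @ $21.85 = $4,883.60
Mar 10, 397 sold [LIFO — newest first]: 219 @ $21.05 + 124 @ $21.85 + 54 @ $20.55 = $8,429.05
Mar 13, 276 sold [LIFO — newest first]: 276 @ $23.20 = $6,403.20
Mar 15, 172 sold [LIFO — newest first]: 108 @ $23.20 + 64 @ $20.55 = $3,820.80
Total COGS = $4,883.60 + $8,429.05 + $6,403.20 + $3,820.80 = $23,536.65
Ending inventory: 31 @ $20.55 = $637.05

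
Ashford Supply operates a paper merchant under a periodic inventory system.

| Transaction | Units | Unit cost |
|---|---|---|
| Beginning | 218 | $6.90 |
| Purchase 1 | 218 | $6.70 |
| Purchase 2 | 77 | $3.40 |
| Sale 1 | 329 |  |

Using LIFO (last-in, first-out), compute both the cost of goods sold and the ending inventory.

COGS = $1,957.00; ending inventory = $1,269.60

Sale 1 (329) [LIFO — newest first]: 77 @ $3.40 + 218 @ $6.70 + 34 @ $6.90 = $1,957.00
Ending inventory: 184 @ $6.90 = $1,269.60
Check: goods available $3,226.60 = COGS $1,957.00 + ending $1,269.60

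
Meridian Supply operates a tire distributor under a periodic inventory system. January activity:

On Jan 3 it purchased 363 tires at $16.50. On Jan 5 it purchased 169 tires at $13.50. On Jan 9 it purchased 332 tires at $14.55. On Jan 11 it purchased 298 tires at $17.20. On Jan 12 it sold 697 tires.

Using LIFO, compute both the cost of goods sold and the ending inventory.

Jan 12, 697 sold [LIFO — newest first]: 298 @ $17.20 + 332 @ $14.55 + 67 @ $13.50 = $10,860.70
Ending inventory: 363 @ $16.50 + 102 @ $13.50 = $7,366.50
Check: goods available $18,227.20 = COGS $10,860.70 + ending $7,366.50

COGS = $10,860.70; ending inventory = $7,366.50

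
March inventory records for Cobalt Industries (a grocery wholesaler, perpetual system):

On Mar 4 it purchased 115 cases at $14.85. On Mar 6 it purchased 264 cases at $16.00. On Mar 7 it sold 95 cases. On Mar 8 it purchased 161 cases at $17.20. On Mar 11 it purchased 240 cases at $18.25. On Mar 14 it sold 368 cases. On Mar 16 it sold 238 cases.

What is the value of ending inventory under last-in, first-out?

Ending inventory = $1,173.15

Mar 7, 95 sold [LIFO — newest first]: 95 @ $16.00 = $1,520.00
Mar 14, 368 sold [LIFO — newest first]: 240 @ $18.25 + 128 @ $17.20 = $6,581.60
Mar 16, 238 sold [LIFO — newest first]: 33 @ $17.20 + 169 @ $16.00 + 36 @ $14.85 = $3,806.20
Total COGS = $1,520.00 + $6,581.60 + $3,806.20 = $11,907.80
Ending inventory: 79 @ $14.85 = $1,173.15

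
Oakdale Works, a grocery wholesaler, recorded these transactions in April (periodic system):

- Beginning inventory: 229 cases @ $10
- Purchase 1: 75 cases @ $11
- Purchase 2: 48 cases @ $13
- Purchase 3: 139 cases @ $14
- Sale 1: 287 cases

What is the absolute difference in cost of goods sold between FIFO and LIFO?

FIFO COGS: 229 @ $10 + 58 @ $11 = $2,928
LIFO COGS: 139 @ $14 + 48 @ $13 + 75 @ $11 + 25 @ $10 = $3,645
Difference = |$2,928 − $3,645| = $717

$717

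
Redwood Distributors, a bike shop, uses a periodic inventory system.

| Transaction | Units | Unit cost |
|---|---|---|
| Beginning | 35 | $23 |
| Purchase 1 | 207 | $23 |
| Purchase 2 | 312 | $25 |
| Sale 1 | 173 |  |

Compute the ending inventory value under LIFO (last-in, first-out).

Sale 1 (173) [LIFO — newest first]: 173 @ $25 = $4,325
Ending inventory: 35 @ $23 + 207 @ $23 + 139 @ $25 = $9,041
Check: goods available $13,366 = COGS $4,325 + ending $9,041

Ending inventory = $9,041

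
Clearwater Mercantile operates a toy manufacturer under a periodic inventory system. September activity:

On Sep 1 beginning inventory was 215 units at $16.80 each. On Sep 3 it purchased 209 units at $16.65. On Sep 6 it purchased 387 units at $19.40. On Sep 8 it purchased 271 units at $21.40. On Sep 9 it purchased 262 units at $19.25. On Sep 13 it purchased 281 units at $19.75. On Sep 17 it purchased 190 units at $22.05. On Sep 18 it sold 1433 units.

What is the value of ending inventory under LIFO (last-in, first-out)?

Sep 18, 1433 sold [LIFO — newest first]: 190 @ $22.05 + 281 @ $19.75 + 262 @ $19.25 + 271 @ $21.40 + 387 @ $19.40 + 42 @ $16.65 = $28,789.25
Ending inventory: 215 @ $16.80 + 167 @ $16.65 = $6,392.55
Check: goods available $35,181.80 = COGS $28,789.25 + ending $6,392.55

Ending inventory = $6,392.55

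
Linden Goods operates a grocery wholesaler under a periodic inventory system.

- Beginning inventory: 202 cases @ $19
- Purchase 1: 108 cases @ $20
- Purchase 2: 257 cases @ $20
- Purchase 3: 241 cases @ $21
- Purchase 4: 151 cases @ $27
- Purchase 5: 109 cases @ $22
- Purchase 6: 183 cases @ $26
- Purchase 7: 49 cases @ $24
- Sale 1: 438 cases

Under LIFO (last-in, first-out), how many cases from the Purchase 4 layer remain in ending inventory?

Sale 1 (438) [LIFO — newest first]: 49 @ $24 + 183 @ $26 + 109 @ $22 + 97 @ $27 = $10,951
Ending inventory: 202 @ $19 + 108 @ $20 + 257 @ $20 + 241 @ $21 + 54 @ $27 = $17,657

54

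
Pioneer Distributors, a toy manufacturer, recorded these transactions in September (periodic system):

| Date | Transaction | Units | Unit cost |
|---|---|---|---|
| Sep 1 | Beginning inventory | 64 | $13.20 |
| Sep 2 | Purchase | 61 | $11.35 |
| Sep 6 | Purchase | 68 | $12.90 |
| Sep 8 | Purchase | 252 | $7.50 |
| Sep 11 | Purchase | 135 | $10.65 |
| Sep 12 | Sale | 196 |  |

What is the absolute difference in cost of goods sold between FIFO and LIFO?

$541.60

FIFO COGS: 64 @ $13.20 + 61 @ $11.35 + 68 @ $12.90 + 3 @ $7.50 = $2,436.85
LIFO COGS: 135 @ $10.65 + 61 @ $7.50 = $1,895.25
Difference = |$2,436.85 − $1,895.25| = $541.60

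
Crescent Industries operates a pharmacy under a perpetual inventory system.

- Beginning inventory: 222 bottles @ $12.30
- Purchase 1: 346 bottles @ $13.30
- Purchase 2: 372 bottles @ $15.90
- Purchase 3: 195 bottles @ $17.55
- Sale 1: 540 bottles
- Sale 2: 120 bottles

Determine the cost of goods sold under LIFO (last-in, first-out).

Sale 1 (540) [LIFO — newest first]: 195 @ $17.55 + 345 @ $15.90 = $8,907.75
Sale 2 (120) [LIFO — newest first]: 27 @ $15.90 + 93 @ $13.30 = $1,666.20
Total COGS = $8,907.75 + $1,666.20 = $10,573.95
Ending inventory: 222 @ $12.30 + 253 @ $13.30 = $6,095.50

COGS = $10,573.95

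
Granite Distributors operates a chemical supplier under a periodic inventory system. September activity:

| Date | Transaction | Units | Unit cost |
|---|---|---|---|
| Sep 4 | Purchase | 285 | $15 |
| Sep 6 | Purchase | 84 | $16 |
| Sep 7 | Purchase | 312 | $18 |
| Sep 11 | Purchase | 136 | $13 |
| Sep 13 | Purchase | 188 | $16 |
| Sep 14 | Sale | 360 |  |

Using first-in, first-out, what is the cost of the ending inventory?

Ending inventory = $10,536

Sep 14, 360 sold [FIFO — oldest first]: 285 @ $15 + 75 @ $16 = $5,475
Ending inventory: 9 @ $16 + 312 @ $18 + 136 @ $13 + 188 @ $16 = $10,536
Check: goods available $16,011 = COGS $5,475 + ending $10,536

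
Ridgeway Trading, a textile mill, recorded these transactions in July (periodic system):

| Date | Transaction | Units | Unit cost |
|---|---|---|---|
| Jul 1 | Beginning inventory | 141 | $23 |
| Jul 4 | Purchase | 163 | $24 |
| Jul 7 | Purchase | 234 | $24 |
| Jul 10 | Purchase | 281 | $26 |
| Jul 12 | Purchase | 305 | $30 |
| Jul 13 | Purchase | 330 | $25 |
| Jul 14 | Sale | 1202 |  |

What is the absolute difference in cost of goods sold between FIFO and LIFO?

$393

FIFO COGS: 141 @ $23 + 163 @ $24 + 234 @ $24 + 281 @ $26 + 305 @ $30 + 78 @ $25 = $31,177
LIFO COGS: 330 @ $25 + 305 @ $30 + 281 @ $26 + 234 @ $24 + 52 @ $24 = $31,570
Difference = |$31,177 − $31,570| = $393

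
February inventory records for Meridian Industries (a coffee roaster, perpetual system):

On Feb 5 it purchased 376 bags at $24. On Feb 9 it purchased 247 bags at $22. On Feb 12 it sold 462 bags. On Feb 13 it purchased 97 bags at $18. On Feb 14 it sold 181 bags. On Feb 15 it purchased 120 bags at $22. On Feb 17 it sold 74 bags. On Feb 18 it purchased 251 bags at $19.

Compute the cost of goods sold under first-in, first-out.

COGS = $16,150

Feb 12, 462 sold [FIFO — oldest first]: 376 @ $24 + 86 @ $22 = $10,916
Feb 14, 181 sold [FIFO — oldest first]: 161 @ $22 + 20 @ $18 = $3,902
Feb 17, 74 sold [FIFO — oldest first]: 74 @ $18 = $1,332
Total COGS = $10,916 + $3,902 + $1,332 = $16,150
Ending inventory: 3 @ $18 + 120 @ $22 + 251 @ $19 = $7,463
Check: goods available $23,613 = COGS $16,150 + ending $7,463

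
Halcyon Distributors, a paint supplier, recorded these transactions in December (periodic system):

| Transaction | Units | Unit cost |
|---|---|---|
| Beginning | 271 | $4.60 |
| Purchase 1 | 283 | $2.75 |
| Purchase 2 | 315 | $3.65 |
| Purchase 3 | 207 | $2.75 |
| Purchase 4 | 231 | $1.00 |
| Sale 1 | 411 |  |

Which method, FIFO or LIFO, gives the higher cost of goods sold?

FIFO

FIFO COGS: 271 @ $4.60 + 140 @ $2.75 = $1,631.60
LIFO COGS: 231 @ $1.00 + 180 @ $2.75 = $726.00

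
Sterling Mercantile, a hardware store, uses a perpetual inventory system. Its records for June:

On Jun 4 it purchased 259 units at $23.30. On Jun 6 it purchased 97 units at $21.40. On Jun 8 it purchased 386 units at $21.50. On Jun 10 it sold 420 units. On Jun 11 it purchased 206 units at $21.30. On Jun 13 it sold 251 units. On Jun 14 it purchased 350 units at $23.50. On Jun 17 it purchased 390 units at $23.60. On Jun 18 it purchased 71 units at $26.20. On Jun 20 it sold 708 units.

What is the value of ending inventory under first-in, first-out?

Ending inventory = $9,152.60

Jun 10, 420 sold [FIFO — oldest first]: 259 @ $23.30 + 97 @ $21.40 + 64 @ $21.50 = $9,486.50
Jun 13, 251 sold [FIFO — oldest first]: 251 @ $21.50 = $5,396.50
Jun 20, 708 sold [FIFO — oldest first]: 71 @ $21.50 + 206 @ $21.30 + 350 @ $23.50 + 81 @ $23.60 = $16,050.90
Total COGS = $9,486.50 + $5,396.50 + $16,050.90 = $30,933.90
Ending inventory: 309 @ $23.60 + 71 @ $26.20 = $9,152.60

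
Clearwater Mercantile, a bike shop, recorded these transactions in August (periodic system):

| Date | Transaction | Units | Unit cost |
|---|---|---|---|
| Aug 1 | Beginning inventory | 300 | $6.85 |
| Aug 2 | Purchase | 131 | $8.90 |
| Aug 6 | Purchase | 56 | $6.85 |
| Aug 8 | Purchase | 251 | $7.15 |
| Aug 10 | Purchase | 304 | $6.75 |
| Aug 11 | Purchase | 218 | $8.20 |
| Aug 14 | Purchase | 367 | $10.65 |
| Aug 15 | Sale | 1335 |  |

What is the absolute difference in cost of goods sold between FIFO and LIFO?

FIFO COGS: 300 @ $6.85 + 131 @ $8.90 + 56 @ $6.85 + 251 @ $7.15 + 304 @ $6.75 + 218 @ $8.20 + 75 @ $10.65 = $10,037.50
LIFO COGS: 367 @ $10.65 + 218 @ $8.20 + 304 @ $6.75 + 251 @ $7.15 + 56 @ $6.85 + 131 @ $8.90 + 8 @ $6.85 = $11,147.10
Difference = |$10,037.50 − $11,147.10| = $1,109.60

$1,109.60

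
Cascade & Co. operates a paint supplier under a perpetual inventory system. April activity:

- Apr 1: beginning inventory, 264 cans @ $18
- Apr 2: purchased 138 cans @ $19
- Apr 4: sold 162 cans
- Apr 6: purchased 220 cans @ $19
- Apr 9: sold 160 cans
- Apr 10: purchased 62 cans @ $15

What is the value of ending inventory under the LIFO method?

Ending inventory = $6,390

Apr 4, 162 sold [LIFO — newest first]: 138 @ $19 + 24 @ $18 = $3,054
Apr 9, 160 sold [LIFO — newest first]: 160 @ $19 = $3,040
Total COGS = $3,054 + $3,040 = $6,094
Ending inventory: 240 @ $18 + 60 @ $19 + 62 @ $15 = $6,390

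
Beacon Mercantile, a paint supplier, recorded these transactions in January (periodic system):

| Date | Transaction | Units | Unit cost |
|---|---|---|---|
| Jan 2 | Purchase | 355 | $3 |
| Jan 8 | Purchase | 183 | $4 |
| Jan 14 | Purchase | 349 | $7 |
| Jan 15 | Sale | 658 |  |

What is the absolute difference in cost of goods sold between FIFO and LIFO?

FIFO COGS: 355 @ $3 + 183 @ $4 + 120 @ $7 = $2,637
LIFO COGS: 349 @ $7 + 183 @ $4 + 126 @ $3 = $3,553
Difference = |$2,637 − $3,553| = $916

$916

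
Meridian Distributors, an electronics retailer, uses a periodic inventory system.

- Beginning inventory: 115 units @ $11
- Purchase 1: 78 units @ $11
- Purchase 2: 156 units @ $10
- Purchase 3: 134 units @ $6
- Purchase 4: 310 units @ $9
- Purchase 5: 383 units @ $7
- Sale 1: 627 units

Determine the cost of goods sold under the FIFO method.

COGS = $5,783

Sale 1 (627) [FIFO — oldest first]: 115 @ $11 + 78 @ $11 + 156 @ $10 + 134 @ $6 + 144 @ $9 = $5,783
Ending inventory: 166 @ $9 + 383 @ $7 = $4,175
Check: goods available $9,958 = COGS $5,783 + ending $4,175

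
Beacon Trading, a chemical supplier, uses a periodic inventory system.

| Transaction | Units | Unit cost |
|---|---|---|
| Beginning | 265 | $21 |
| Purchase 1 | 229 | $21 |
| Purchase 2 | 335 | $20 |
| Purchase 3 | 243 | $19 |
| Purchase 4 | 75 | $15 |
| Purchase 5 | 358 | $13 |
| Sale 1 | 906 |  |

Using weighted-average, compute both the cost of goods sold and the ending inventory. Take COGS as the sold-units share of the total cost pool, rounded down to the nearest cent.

Sale 1, sell 906: 906/1505 × $27,470.00 → $16,536.75
Ending inventory (cost pool remaining) = $10,933.25

COGS = $16,536.75; ending inventory = $10,933.25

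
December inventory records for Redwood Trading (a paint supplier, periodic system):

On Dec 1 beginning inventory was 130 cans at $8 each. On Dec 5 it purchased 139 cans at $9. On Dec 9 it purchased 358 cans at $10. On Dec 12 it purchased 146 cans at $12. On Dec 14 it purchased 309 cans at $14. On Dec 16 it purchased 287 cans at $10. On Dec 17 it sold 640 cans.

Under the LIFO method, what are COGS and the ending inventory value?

COGS = $7,724; ending inventory = $7,095

Dec 17, 640 sold [LIFO — newest first]: 287 @ $10 + 309 @ $14 + 44 @ $12 = $7,724
Ending inventory: 130 @ $8 + 139 @ $9 + 358 @ $10 + 102 @ $12 = $7,095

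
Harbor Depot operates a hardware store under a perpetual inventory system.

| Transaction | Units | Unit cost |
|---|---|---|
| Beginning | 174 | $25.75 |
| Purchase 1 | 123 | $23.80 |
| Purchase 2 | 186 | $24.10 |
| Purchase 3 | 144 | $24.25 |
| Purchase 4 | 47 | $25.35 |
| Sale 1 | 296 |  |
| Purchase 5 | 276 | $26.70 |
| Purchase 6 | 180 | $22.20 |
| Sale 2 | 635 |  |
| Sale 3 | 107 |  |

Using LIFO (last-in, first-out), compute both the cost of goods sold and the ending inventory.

COGS = $25,570.15; ending inventory = $2,369.00

Sale 1 (296) [LIFO — newest first]: 47 @ $25.35 + 144 @ $24.25 + 105 @ $24.10 = $7,213.95
Sale 2 (635) [LIFO — newest first]: 180 @ $22.20 + 276 @ $26.70 + 81 @ $24.10 + 98 @ $23.80 = $15,649.70
Sale 3 (107) [LIFO — newest first]: 25 @ $23.80 + 82 @ $25.75 = $2,706.50
Total COGS = $7,213.95 + $15,649.70 + $2,706.50 = $25,570.15
Ending inventory: 92 @ $25.75 = $2,369.00
Check: goods available $27,939.15 = COGS $25,570.15 + ending $2,369.00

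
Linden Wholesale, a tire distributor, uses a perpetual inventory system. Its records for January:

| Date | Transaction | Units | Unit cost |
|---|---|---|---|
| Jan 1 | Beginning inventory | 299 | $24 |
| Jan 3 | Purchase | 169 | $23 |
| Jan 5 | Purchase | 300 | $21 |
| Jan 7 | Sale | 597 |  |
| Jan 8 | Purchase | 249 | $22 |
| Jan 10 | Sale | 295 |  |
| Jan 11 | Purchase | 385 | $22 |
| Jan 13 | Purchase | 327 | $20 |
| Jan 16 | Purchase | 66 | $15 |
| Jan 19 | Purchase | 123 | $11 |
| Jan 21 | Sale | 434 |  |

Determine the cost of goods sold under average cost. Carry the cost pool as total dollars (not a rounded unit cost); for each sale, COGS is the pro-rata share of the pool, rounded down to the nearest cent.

After Jan 1: 299 on hand, pool $7,176.00 (≈ $24.0000 each)
After Jan 3: 468 on hand, pool $11,063.00 (≈ $23.6389 each)
After Jan 5: 768 on hand, pool $17,363.00 (≈ $22.6081 each)
Jan 7, sell 597: 597/768 × $17,363.00 → $13,497.01
After Jan 8: 420 on hand, pool $9,343.99 (≈ $22.2476 each)
Jan 10, sell 295: 295/420 × $9,343.99 → $6,563.04
After Jan 11: 510 on hand, pool $11,250.95 (≈ $22.0607 each)
After Jan 13: 837 on hand, pool $17,790.95 (≈ $21.2556 each)
After Jan 16: 903 on hand, pool $18,780.95 (≈ $20.7984 each)
After Jan 19: 1026 on hand, pool $20,133.95 (≈ $19.6237 each)
Jan 21, sell 434: 434/1026 × $20,133.95 → $8,516.70
Total COGS = $13,497.01 + $6,563.04 + $8,516.70 = $28,576.75
Ending inventory (cost pool remaining) = $11,617.25

COGS = $28,576.75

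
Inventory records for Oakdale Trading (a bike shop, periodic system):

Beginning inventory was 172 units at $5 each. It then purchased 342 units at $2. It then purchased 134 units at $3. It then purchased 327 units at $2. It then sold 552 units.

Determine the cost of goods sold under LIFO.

Sale 1 (552) [LIFO — newest first]: 327 @ $2 + 134 @ $3 + 91 @ $2 = $1,238
Ending inventory: 172 @ $5 + 251 @ $2 = $1,362
Check: goods available $2,600 = COGS $1,238 + ending $1,362

COGS = $1,238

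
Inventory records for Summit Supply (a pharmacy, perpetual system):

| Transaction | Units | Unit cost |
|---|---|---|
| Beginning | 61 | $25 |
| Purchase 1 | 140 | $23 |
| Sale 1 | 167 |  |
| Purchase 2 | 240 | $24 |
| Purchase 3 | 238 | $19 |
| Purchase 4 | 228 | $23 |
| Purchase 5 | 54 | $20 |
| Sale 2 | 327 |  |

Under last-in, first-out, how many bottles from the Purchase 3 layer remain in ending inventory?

193

Sale 1 (167) [LIFO — newest first]: 140 @ $23 + 27 @ $25 = $3,895
Sale 2 (327) [LIFO — newest first]: 54 @ $20 + 228 @ $23 + 45 @ $19 = $7,179
Total COGS = $3,895 + $7,179 = $11,074
Ending inventory: 34 @ $25 + 240 @ $24 + 193 @ $19 = $10,277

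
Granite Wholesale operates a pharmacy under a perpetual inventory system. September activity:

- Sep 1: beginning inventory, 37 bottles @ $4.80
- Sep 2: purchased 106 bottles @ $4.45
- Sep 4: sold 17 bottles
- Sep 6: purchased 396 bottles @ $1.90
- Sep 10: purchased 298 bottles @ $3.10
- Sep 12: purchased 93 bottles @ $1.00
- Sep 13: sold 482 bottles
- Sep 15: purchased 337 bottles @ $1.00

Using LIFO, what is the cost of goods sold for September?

Sep 4, 17 sold [LIFO — newest first]: 17 @ $4.45 = $75.65
Sep 13, 482 sold [LIFO — newest first]: 93 @ $1.00 + 298 @ $3.10 + 91 @ $1.90 = $1,189.70
Total COGS = $75.65 + $1,189.70 = $1,265.35
Ending inventory: 37 @ $4.80 + 89 @ $4.45 + 305 @ $1.90 + 337 @ $1.00 = $1,490.15
Check: goods available $2,755.50 = COGS $1,265.35 + ending $1,490.15

COGS = $1,265.35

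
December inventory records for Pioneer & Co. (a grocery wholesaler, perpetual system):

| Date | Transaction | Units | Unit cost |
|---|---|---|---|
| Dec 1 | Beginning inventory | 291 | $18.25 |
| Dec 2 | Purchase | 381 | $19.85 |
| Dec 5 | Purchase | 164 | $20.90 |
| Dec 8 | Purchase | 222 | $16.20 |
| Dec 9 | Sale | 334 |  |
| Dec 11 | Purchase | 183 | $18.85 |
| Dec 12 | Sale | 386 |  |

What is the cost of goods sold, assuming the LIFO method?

COGS = $13,470.90

Dec 9, 334 sold [LIFO — newest first]: 222 @ $16.20 + 112 @ $20.90 = $5,937.20
Dec 12, 386 sold [LIFO — newest first]: 183 @ $18.85 + 52 @ $20.90 + 151 @ $19.85 = $7,533.70
Total COGS = $5,937.20 + $7,533.70 = $13,470.90
Ending inventory: 291 @ $18.25 + 230 @ $19.85 = $9,876.25
Check: goods available $23,347.15 = COGS $13,470.90 + ending $9,876.25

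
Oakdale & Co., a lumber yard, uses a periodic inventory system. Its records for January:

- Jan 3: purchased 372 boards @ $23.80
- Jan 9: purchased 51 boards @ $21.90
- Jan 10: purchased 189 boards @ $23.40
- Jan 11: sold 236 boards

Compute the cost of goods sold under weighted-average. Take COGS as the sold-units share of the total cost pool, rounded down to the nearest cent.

Jan 11, sell 236: 236/612 × $14,393.10 → $5,550.28
Ending inventory (cost pool remaining) = $8,842.82
Check: goods available $14,393.10 = COGS $5,550.28 + ending $8,842.82

COGS = $5,550.28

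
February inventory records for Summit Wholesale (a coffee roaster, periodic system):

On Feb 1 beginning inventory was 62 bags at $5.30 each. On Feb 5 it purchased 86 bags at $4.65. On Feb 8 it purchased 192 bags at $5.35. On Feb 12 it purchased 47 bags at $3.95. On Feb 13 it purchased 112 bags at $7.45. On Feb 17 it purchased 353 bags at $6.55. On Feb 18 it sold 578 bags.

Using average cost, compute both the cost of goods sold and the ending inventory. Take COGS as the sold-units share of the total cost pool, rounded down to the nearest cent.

Feb 18, sell 578: 578/852 × $5,087.90 → $3,451.65
Ending inventory (cost pool remaining) = $1,636.25

COGS = $3,451.65; ending inventory = $1,636.25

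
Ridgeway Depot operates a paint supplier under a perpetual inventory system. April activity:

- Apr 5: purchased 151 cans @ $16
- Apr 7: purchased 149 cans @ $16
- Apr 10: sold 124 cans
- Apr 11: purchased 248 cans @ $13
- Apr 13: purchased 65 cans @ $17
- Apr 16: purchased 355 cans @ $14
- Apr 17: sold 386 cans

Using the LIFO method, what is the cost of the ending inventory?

Ending inventory = $6,618

Apr 10, 124 sold [LIFO — newest first]: 124 @ $16 = $1,984
Apr 17, 386 sold [LIFO — newest first]: 355 @ $14 + 31 @ $17 = $5,497
Total COGS = $1,984 + $5,497 = $7,481
Ending inventory: 151 @ $16 + 25 @ $16 + 248 @ $13 + 34 @ $17 = $6,618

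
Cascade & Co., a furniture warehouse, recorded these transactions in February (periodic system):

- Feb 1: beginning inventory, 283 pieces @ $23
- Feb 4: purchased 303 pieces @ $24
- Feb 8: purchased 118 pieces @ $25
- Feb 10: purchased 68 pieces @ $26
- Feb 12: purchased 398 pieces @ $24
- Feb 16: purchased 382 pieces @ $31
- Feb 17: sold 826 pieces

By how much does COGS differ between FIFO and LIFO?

$2,795

FIFO COGS: 283 @ $23 + 303 @ $24 + 118 @ $25 + 68 @ $26 + 54 @ $24 = $19,795
LIFO COGS: 382 @ $31 + 398 @ $24 + 46 @ $26 = $22,590
Difference = |$19,795 − $22,590| = $2,795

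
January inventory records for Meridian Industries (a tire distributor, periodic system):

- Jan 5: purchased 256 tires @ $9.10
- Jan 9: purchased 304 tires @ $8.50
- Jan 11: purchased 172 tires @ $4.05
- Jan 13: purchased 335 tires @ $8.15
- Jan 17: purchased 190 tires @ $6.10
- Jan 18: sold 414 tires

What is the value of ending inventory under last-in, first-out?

Jan 18, 414 sold [LIFO — newest first]: 190 @ $6.10 + 224 @ $8.15 = $2,984.60
Ending inventory: 256 @ $9.10 + 304 @ $8.50 + 172 @ $4.05 + 111 @ $8.15 = $6,514.85

Ending inventory = $6,514.85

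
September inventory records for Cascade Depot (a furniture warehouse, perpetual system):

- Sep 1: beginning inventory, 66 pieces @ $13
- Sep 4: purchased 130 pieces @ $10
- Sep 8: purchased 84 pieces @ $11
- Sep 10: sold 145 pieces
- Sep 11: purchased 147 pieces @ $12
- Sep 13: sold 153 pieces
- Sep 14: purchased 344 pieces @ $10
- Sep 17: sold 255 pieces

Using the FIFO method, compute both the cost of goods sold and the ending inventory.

Sep 10, 145 sold [FIFO — oldest first]: 66 @ $13 + 79 @ $10 = $1,648
Sep 13, 153 sold [FIFO — oldest first]: 51 @ $10 + 84 @ $11 + 18 @ $12 = $1,650
Sep 17, 255 sold [FIFO — oldest first]: 129 @ $12 + 126 @ $10 = $2,808
Total COGS = $1,648 + $1,650 + $2,808 = $6,106
Ending inventory: 218 @ $10 = $2,180

COGS = $6,106; ending inventory = $2,180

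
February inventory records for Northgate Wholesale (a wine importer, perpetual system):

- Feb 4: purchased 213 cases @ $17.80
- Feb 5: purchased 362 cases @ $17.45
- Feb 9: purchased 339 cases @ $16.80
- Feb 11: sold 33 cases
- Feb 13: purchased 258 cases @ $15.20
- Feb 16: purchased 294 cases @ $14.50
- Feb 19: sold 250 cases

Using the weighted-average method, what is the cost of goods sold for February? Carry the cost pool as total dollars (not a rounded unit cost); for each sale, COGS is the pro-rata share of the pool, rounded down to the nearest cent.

COGS = $4,655.98

After Feb 4: 213 on hand, pool $3,791.40 (≈ $17.8000 each)
After Feb 5: 575 on hand, pool $10,108.30 (≈ $17.5797 each)
After Feb 9: 914 on hand, pool $15,803.50 (≈ $17.2905 each)
Feb 11, sell 33: 33/914 × $15,803.50 → $570.58
After Feb 13: 1139 on hand, pool $19,154.52 (≈ $16.8170 each)
After Feb 16: 1433 on hand, pool $23,417.52 (≈ $16.3416 each)
Feb 19, sell 250: 250/1433 × $23,417.52 → $4,085.40
Total COGS = $570.58 + $4,085.40 = $4,655.98
Ending inventory (cost pool remaining) = $19,332.12
Check: goods available $23,988.10 = COGS $4,655.98 + ending $19,332.12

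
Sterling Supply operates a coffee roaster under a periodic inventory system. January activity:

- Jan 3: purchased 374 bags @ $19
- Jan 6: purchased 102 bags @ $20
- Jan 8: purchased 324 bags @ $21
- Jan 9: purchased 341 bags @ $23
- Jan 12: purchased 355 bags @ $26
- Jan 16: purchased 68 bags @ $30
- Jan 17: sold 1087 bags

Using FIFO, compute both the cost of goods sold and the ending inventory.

COGS = $22,551; ending inventory = $12,512

Jan 17, 1087 sold [FIFO — oldest first]: 374 @ $19 + 102 @ $20 + 324 @ $21 + 287 @ $23 = $22,551
Ending inventory: 54 @ $23 + 355 @ $26 + 68 @ $30 = $12,512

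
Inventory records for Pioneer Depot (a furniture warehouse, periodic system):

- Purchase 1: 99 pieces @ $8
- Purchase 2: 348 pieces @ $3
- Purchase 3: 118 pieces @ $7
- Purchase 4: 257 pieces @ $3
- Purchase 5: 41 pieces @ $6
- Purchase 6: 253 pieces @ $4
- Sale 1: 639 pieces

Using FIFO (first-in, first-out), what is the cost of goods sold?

COGS = $2,884

Sale 1 (639) [FIFO — oldest first]: 99 @ $8 + 348 @ $3 + 118 @ $7 + 74 @ $3 = $2,884
Ending inventory: 183 @ $3 + 41 @ $6 + 253 @ $4 = $1,807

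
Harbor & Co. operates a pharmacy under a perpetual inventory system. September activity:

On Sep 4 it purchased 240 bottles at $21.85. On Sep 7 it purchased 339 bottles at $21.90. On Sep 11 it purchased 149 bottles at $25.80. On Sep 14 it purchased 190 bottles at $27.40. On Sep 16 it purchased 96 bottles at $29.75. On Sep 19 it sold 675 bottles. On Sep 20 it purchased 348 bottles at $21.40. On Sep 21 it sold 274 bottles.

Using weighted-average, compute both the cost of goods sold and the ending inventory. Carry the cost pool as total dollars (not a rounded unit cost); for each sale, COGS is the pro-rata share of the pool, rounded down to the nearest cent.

After Sep 4: 240 on hand, pool $5,244.00 (≈ $21.8500 each)
After Sep 7: 579 on hand, pool $12,668.10 (≈ $21.8793 each)
After Sep 11: 728 on hand, pool $16,512.30 (≈ $22.6817 each)
After Sep 14: 918 on hand, pool $21,718.30 (≈ $23.6583 each)
After Sep 16: 1014 on hand, pool $24,574.30 (≈ $24.2350 each)
Sep 19, sell 675: 675/1014 × $24,574.30 → $16,358.63
After Sep 20: 687 on hand, pool $15,662.87 (≈ $22.7989 each)
Sep 21, sell 274: 274/687 × $15,662.87 → $6,246.90
Total COGS = $16,358.63 + $6,246.90 = $22,605.53
Ending inventory (cost pool remaining) = $9,415.97

COGS = $22,605.53; ending inventory = $9,415.97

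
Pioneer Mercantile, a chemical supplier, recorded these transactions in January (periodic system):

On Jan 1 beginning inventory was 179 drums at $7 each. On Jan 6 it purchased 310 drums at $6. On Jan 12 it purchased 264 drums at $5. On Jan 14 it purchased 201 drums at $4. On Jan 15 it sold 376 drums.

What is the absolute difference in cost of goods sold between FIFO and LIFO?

$756

FIFO COGS: 179 @ $7 + 197 @ $6 = $2,435
LIFO COGS: 201 @ $4 + 175 @ $5 = $1,679
Difference = |$2,435 − $1,679| = $756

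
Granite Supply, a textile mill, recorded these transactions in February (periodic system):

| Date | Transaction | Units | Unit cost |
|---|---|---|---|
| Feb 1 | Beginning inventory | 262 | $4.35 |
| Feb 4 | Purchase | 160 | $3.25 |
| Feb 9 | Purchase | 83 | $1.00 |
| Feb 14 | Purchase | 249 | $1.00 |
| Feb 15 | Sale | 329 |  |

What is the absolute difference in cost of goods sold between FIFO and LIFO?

FIFO COGS: 262 @ $4.35 + 67 @ $3.25 = $1,357.45
LIFO COGS: 249 @ $1.00 + 80 @ $1.00 = $329.00
Difference = |$1,357.45 − $329.00| = $1,028.45

$1,028.45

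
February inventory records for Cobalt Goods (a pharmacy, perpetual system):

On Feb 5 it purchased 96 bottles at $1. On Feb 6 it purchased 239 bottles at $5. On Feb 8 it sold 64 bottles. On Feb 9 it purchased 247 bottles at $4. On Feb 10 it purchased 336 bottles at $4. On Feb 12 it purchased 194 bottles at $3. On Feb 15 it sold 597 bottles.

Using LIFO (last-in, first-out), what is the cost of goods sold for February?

COGS = $2,514

Feb 8, 64 sold [LIFO — newest first]: 64 @ $5 = $320
Feb 15, 597 sold [LIFO — newest first]: 194 @ $3 + 336 @ $4 + 67 @ $4 = $2,194
Total COGS = $320 + $2,194 = $2,514
Ending inventory: 96 @ $1 + 175 @ $5 + 180 @ $4 = $1,691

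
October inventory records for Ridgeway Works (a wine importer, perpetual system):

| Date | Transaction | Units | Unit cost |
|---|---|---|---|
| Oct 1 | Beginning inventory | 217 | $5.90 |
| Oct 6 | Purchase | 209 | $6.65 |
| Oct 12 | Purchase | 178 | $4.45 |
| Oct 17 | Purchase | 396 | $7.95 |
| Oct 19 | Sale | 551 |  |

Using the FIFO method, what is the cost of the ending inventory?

Oct 19, 551 sold [FIFO — oldest first]: 217 @ $5.90 + 209 @ $6.65 + 125 @ $4.45 = $3,226.40
Ending inventory: 53 @ $4.45 + 396 @ $7.95 = $3,384.05
Check: goods available $6,610.45 = COGS $3,226.40 + ending $3,384.05

Ending inventory = $3,384.05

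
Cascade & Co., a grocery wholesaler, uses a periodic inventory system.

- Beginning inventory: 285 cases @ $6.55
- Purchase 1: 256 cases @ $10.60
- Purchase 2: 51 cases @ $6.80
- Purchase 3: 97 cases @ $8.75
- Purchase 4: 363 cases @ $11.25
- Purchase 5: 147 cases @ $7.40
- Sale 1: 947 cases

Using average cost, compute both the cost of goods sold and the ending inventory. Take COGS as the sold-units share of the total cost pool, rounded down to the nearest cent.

COGS = $8,646.56; ending inventory = $2,300.89

Sale 1, sell 947: 947/1199 × $10,947.45 → $8,646.56
Ending inventory (cost pool remaining) = $2,300.89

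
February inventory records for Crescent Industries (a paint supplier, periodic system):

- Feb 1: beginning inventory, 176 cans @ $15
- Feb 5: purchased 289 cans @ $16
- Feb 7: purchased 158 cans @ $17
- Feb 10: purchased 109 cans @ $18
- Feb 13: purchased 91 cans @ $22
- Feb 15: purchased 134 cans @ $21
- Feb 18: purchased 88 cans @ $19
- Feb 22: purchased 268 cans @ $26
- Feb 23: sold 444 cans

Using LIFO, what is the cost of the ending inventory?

Ending inventory = $14,880

Feb 23, 444 sold [LIFO — newest first]: 268 @ $26 + 88 @ $19 + 88 @ $21 = $10,488
Ending inventory: 176 @ $15 + 289 @ $16 + 158 @ $17 + 109 @ $18 + 91 @ $22 + 46 @ $21 = $14,880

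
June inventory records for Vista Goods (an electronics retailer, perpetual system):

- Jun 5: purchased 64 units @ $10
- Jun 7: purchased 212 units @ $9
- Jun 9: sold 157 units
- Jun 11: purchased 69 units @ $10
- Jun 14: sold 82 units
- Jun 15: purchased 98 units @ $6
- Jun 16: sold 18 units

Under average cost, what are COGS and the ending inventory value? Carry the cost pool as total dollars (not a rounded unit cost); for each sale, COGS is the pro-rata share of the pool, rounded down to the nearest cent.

After Jun 5: 64 on hand, pool $640.00 (≈ $10.0000 each)
After Jun 7: 276 on hand, pool $2,548.00 (≈ $9.2319 each)
Jun 9, sell 157: 157/276 × $2,548.00 → $1,449.40
After Jun 11: 188 on hand, pool $1,788.60 (≈ $9.5138 each)
Jun 14, sell 82: 82/188 × $1,788.60 → $780.13
After Jun 15: 204 on hand, pool $1,596.47 (≈ $7.8258 each)
Jun 16, sell 18: 18/204 × $1,596.47 → $140.86
Total COGS = $1,449.40 + $780.13 + $140.86 = $2,370.39
Ending inventory (cost pool remaining) = $1,455.61
Check: goods available $3,826.00 = COGS $2,370.39 + ending $1,455.61

COGS = $2,370.39; ending inventory = $1,455.61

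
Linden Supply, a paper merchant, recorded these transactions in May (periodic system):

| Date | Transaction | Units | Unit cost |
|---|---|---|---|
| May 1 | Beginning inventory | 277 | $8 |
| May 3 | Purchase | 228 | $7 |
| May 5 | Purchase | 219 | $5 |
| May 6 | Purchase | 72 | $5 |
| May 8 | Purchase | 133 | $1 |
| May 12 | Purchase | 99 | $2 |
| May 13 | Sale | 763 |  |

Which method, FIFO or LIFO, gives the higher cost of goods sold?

FIFO

FIFO COGS: 277 @ $8 + 228 @ $7 + 219 @ $5 + 39 @ $5 = $5,102
LIFO COGS: 99 @ $2 + 133 @ $1 + 72 @ $5 + 219 @ $5 + 228 @ $7 + 12 @ $8 = $3,478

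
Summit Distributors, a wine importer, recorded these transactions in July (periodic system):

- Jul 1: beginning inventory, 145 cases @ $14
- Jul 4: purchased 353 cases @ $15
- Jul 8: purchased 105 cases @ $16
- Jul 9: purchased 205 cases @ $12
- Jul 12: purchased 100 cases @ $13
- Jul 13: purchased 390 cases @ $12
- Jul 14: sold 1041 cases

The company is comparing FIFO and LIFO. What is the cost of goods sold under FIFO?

COGS = $14,361

FIFO COGS: 145 @ $14 + 353 @ $15 + 105 @ $16 + 205 @ $12 + 100 @ $13 + 133 @ $12 = $14,361
LIFO COGS: 390 @ $12 + 100 @ $13 + 205 @ $12 + 105 @ $16 + 241 @ $15 = $13,735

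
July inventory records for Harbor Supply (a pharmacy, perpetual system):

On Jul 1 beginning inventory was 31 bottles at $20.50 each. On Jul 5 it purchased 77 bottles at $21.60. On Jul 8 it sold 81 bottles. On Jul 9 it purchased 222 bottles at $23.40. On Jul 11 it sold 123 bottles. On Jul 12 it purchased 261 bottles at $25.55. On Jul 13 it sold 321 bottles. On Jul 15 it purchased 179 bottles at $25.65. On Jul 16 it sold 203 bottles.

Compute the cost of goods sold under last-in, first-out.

COGS = $17,848.90

Jul 8, 81 sold [LIFO — newest first]: 77 @ $21.60 + 4 @ $20.50 = $1,745.20
Jul 11, 123 sold [LIFO — newest first]: 123 @ $23.40 = $2,878.20
Jul 13, 321 sold [LIFO — newest first]: 261 @ $25.55 + 60 @ $23.40 = $8,072.55
Jul 16, 203 sold [LIFO — newest first]: 179 @ $25.65 + 24 @ $23.40 = $5,152.95
Total COGS = $1,745.20 + $2,878.20 + $8,072.55 + $5,152.95 = $17,848.90
Ending inventory: 27 @ $20.50 + 15 @ $23.40 = $904.50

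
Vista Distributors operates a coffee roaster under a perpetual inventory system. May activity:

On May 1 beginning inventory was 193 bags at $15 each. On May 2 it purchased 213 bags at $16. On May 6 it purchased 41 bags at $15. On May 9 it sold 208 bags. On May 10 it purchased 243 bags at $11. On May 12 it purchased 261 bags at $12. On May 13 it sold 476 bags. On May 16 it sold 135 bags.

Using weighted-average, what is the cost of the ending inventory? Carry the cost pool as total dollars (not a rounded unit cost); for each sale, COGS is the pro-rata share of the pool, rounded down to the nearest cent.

Ending inventory = $1,688.45

After May 1: 193 on hand, pool $2,895.00 (≈ $15.0000 each)
After May 2: 406 on hand, pool $6,303.00 (≈ $15.5246 each)
After May 6: 447 on hand, pool $6,918.00 (≈ $15.4765 each)
May 9, sell 208: 208/447 × $6,918.00 → $3,219.11
After May 10: 482 on hand, pool $6,371.89 (≈ $13.2197 each)
After May 12: 743 on hand, pool $9,503.89 (≈ $12.7912 each)
May 13, sell 476: 476/743 × $9,503.89 → $6,088.62
May 16, sell 135: 135/267 × $3,415.27 → $1,726.82
Total COGS = $3,219.11 + $6,088.62 + $1,726.82 = $11,034.55
Ending inventory (cost pool remaining) = $1,688.45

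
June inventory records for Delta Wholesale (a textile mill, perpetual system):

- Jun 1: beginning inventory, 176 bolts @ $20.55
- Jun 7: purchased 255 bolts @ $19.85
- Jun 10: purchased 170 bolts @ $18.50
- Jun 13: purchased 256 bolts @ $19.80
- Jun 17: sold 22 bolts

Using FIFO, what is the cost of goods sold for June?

COGS = $452.10

Jun 17, 22 sold [FIFO — oldest first]: 22 @ $20.55 = $452.10
Ending inventory: 154 @ $20.55 + 255 @ $19.85 + 170 @ $18.50 + 256 @ $19.80 = $16,440.25
Check: goods available $16,892.35 = COGS $452.10 + ending $16,440.25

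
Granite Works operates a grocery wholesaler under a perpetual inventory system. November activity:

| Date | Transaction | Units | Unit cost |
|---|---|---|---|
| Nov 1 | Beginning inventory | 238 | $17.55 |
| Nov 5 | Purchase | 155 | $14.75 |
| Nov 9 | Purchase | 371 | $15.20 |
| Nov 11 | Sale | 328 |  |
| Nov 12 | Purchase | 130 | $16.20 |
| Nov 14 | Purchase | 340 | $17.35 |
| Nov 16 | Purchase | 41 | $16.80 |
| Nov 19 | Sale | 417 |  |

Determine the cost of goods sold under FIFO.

Nov 11, 328 sold [FIFO — oldest first]: 238 @ $17.55 + 90 @ $14.75 = $5,504.40
Nov 19, 417 sold [FIFO — oldest first]: 65 @ $14.75 + 352 @ $15.20 = $6,309.15
Total COGS = $5,504.40 + $6,309.15 = $11,813.55
Ending inventory: 19 @ $15.20 + 130 @ $16.20 + 340 @ $17.35 + 41 @ $16.80 = $8,982.60
Check: goods available $20,796.15 = COGS $11,813.55 + ending $8,982.60

COGS = $11,813.55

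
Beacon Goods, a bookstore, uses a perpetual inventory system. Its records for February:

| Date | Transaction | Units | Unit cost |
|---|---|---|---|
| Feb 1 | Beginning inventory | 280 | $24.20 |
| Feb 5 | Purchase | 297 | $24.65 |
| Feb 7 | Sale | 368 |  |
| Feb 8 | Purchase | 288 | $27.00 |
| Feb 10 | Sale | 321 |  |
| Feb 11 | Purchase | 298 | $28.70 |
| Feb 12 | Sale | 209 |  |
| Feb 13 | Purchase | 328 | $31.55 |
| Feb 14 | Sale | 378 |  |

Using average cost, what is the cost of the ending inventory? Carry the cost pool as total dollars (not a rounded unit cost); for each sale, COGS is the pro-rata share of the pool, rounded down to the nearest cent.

Ending inventory = $6,410.25

After Feb 1: 280 on hand, pool $6,776.00 (≈ $24.2000 each)
After Feb 5: 577 on hand, pool $14,097.05 (≈ $24.4316 each)
Feb 7, sell 368: 368/577 × $14,097.05 → $8,990.83
After Feb 8: 497 on hand, pool $12,882.22 (≈ $25.9200 each)
Feb 10, sell 321: 321/497 × $12,882.22 → $8,320.30
After Feb 11: 474 on hand, pool $13,114.52 (≈ $27.6678 each)
Feb 12, sell 209: 209/474 × $13,114.52 → $5,782.56
After Feb 13: 593 on hand, pool $17,680.36 (≈ $29.8151 each)
Feb 14, sell 378: 378/593 × $17,680.36 → $11,270.11
Total COGS = $8,990.83 + $8,320.30 + $5,782.56 + $11,270.11 = $34,363.80
Ending inventory (cost pool remaining) = $6,410.25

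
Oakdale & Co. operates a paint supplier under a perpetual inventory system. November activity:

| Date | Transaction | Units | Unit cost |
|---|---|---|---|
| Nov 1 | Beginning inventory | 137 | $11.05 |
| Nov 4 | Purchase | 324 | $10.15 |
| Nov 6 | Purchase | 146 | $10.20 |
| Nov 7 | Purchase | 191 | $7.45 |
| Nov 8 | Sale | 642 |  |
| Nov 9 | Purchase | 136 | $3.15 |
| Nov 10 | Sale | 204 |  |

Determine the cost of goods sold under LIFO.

Nov 8, 642 sold [LIFO — newest first]: 191 @ $7.45 + 146 @ $10.20 + 305 @ $10.15 = $6,007.90
Nov 10, 204 sold [LIFO — newest first]: 136 @ $3.15 + 19 @ $10.15 + 49 @ $11.05 = $1,162.70
Total COGS = $6,007.90 + $1,162.70 = $7,170.60
Ending inventory: 88 @ $11.05 = $972.40

COGS = $7,170.60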